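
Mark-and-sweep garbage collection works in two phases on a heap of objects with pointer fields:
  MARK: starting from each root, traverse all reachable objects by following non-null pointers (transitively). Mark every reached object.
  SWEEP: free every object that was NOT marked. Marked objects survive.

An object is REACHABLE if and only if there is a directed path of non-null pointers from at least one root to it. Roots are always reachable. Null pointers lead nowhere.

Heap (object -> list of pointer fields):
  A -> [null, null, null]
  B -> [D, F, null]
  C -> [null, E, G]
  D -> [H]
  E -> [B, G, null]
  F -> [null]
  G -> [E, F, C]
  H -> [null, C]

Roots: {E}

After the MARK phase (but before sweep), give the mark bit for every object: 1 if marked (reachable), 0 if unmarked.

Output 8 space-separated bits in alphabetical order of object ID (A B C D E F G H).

Roots: E
Mark E: refs=B G null, marked=E
Mark B: refs=D F null, marked=B E
Mark G: refs=E F C, marked=B E G
Mark D: refs=H, marked=B D E G
Mark F: refs=null, marked=B D E F G
Mark C: refs=null E G, marked=B C D E F G
Mark H: refs=null C, marked=B C D E F G H
Unmarked (collected): A

Answer: 0 1 1 1 1 1 1 1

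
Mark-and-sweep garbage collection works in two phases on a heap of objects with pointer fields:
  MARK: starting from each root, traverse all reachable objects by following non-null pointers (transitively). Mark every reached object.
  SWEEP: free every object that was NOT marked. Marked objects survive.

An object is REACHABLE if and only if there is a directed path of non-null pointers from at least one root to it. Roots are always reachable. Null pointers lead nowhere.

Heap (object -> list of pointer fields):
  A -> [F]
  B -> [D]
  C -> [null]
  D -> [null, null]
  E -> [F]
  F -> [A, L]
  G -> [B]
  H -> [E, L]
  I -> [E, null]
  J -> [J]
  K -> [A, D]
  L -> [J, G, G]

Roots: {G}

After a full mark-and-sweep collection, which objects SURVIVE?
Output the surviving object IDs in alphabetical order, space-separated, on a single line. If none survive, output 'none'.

Answer: B D G

Derivation:
Roots: G
Mark G: refs=B, marked=G
Mark B: refs=D, marked=B G
Mark D: refs=null null, marked=B D G
Unmarked (collected): A C E F H I J K L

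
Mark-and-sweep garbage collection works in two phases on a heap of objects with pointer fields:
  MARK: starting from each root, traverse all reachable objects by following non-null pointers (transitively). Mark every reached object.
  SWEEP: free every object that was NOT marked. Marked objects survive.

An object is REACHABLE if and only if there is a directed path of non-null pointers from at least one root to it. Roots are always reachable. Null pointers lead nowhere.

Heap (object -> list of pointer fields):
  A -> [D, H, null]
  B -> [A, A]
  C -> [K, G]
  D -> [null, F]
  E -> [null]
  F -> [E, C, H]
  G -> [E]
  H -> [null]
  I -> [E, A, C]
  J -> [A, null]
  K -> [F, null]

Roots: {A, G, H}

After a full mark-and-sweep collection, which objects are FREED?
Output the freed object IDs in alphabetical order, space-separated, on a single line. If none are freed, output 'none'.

Roots: A G H
Mark A: refs=D H null, marked=A
Mark G: refs=E, marked=A G
Mark H: refs=null, marked=A G H
Mark D: refs=null F, marked=A D G H
Mark E: refs=null, marked=A D E G H
Mark F: refs=E C H, marked=A D E F G H
Mark C: refs=K G, marked=A C D E F G H
Mark K: refs=F null, marked=A C D E F G H K
Unmarked (collected): B I J

Answer: B I J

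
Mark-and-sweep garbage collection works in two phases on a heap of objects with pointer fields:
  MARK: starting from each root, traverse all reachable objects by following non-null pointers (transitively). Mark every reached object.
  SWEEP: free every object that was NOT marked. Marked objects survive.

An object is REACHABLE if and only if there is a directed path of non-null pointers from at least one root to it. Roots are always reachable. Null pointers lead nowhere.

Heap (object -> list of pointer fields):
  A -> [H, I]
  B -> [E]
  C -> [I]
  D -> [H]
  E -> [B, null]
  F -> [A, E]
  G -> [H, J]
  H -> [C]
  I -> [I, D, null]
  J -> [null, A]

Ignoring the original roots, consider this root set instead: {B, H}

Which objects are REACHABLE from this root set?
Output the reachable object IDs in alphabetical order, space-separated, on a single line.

Roots: B H
Mark B: refs=E, marked=B
Mark H: refs=C, marked=B H
Mark E: refs=B null, marked=B E H
Mark C: refs=I, marked=B C E H
Mark I: refs=I D null, marked=B C E H I
Mark D: refs=H, marked=B C D E H I
Unmarked (collected): A F G J

Answer: B C D E H I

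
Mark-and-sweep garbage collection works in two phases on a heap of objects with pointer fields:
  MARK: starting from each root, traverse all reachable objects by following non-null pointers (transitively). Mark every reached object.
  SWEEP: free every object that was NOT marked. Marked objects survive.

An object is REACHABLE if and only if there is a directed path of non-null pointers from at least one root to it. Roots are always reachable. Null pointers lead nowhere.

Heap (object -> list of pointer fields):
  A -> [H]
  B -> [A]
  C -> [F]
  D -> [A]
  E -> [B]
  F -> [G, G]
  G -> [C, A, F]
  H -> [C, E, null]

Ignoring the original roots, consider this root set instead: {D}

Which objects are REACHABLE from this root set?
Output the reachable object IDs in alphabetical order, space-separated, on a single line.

Roots: D
Mark D: refs=A, marked=D
Mark A: refs=H, marked=A D
Mark H: refs=C E null, marked=A D H
Mark C: refs=F, marked=A C D H
Mark E: refs=B, marked=A C D E H
Mark F: refs=G G, marked=A C D E F H
Mark B: refs=A, marked=A B C D E F H
Mark G: refs=C A F, marked=A B C D E F G H
Unmarked (collected): (none)

Answer: A B C D E F G H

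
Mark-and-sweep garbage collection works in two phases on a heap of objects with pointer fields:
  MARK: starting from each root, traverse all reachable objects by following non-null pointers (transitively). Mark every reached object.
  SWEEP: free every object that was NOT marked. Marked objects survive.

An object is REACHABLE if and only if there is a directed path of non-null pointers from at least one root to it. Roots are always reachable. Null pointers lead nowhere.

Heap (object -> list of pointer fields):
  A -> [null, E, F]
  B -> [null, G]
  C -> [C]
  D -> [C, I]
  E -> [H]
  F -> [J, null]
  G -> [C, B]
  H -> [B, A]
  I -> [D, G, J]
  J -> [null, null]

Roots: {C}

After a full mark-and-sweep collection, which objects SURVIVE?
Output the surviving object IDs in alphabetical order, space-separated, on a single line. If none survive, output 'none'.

Roots: C
Mark C: refs=C, marked=C
Unmarked (collected): A B D E F G H I J

Answer: C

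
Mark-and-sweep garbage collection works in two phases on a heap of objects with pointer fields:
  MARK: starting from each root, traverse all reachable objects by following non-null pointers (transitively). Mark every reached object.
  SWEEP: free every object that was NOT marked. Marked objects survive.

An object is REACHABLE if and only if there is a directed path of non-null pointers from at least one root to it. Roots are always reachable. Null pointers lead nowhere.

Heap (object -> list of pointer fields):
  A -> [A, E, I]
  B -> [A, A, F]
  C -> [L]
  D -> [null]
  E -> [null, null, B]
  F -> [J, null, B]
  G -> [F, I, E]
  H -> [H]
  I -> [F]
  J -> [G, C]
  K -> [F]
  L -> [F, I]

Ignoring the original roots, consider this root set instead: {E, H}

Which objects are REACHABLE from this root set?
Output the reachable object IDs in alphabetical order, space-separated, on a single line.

Answer: A B C E F G H I J L

Derivation:
Roots: E H
Mark E: refs=null null B, marked=E
Mark H: refs=H, marked=E H
Mark B: refs=A A F, marked=B E H
Mark A: refs=A E I, marked=A B E H
Mark F: refs=J null B, marked=A B E F H
Mark I: refs=F, marked=A B E F H I
Mark J: refs=G C, marked=A B E F H I J
Mark G: refs=F I E, marked=A B E F G H I J
Mark C: refs=L, marked=A B C E F G H I J
Mark L: refs=F I, marked=A B C E F G H I J L
Unmarked (collected): D K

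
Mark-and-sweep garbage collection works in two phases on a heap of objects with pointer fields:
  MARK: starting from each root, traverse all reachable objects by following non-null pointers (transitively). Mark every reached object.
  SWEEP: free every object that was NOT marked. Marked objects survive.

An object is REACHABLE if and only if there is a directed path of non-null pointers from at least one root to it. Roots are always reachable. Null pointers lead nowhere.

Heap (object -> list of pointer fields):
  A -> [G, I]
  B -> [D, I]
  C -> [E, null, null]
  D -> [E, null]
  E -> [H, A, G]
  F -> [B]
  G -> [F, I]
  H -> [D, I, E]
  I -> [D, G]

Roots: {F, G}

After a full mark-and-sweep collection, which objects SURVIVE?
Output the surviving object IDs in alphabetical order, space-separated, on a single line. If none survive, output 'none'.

Answer: A B D E F G H I

Derivation:
Roots: F G
Mark F: refs=B, marked=F
Mark G: refs=F I, marked=F G
Mark B: refs=D I, marked=B F G
Mark I: refs=D G, marked=B F G I
Mark D: refs=E null, marked=B D F G I
Mark E: refs=H A G, marked=B D E F G I
Mark H: refs=D I E, marked=B D E F G H I
Mark A: refs=G I, marked=A B D E F G H I
Unmarked (collected): C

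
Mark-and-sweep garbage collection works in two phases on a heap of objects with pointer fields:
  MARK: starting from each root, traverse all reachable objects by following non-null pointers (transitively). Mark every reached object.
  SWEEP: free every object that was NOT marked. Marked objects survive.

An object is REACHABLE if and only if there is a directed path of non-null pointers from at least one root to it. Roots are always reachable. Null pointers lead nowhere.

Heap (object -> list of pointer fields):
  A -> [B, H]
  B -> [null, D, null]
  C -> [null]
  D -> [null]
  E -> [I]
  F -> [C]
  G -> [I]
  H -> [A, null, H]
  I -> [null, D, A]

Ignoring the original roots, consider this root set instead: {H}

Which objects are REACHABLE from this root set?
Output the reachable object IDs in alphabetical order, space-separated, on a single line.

Roots: H
Mark H: refs=A null H, marked=H
Mark A: refs=B H, marked=A H
Mark B: refs=null D null, marked=A B H
Mark D: refs=null, marked=A B D H
Unmarked (collected): C E F G I

Answer: A B D H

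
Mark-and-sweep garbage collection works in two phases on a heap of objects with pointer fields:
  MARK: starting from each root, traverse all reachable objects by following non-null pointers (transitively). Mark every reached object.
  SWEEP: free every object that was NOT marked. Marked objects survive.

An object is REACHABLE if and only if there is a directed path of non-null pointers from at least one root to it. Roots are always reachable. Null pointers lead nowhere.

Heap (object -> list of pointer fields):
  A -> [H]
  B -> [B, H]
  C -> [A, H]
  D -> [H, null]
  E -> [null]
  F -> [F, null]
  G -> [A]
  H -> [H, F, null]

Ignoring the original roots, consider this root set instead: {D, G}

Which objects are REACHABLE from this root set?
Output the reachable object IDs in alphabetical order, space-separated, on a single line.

Answer: A D F G H

Derivation:
Roots: D G
Mark D: refs=H null, marked=D
Mark G: refs=A, marked=D G
Mark H: refs=H F null, marked=D G H
Mark A: refs=H, marked=A D G H
Mark F: refs=F null, marked=A D F G H
Unmarked (collected): B C E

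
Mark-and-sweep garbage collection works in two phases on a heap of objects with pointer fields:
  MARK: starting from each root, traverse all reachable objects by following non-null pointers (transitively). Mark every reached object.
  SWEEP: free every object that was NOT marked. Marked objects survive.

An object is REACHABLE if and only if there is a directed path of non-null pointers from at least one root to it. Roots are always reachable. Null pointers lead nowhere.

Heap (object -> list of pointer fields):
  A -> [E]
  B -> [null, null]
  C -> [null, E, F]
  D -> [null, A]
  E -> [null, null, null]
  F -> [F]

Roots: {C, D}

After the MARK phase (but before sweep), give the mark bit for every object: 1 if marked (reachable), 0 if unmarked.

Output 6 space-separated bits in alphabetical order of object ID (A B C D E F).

Answer: 1 0 1 1 1 1

Derivation:
Roots: C D
Mark C: refs=null E F, marked=C
Mark D: refs=null A, marked=C D
Mark E: refs=null null null, marked=C D E
Mark F: refs=F, marked=C D E F
Mark A: refs=E, marked=A C D E F
Unmarked (collected): B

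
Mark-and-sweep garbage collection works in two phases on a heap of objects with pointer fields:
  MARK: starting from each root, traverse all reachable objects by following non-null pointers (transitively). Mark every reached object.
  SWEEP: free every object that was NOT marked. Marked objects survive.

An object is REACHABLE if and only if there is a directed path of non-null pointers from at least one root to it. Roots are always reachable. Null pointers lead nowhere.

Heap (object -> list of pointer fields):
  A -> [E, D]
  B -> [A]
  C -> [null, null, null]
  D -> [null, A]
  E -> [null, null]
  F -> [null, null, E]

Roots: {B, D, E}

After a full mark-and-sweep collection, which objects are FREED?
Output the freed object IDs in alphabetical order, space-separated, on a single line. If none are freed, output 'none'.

Roots: B D E
Mark B: refs=A, marked=B
Mark D: refs=null A, marked=B D
Mark E: refs=null null, marked=B D E
Mark A: refs=E D, marked=A B D E
Unmarked (collected): C F

Answer: C F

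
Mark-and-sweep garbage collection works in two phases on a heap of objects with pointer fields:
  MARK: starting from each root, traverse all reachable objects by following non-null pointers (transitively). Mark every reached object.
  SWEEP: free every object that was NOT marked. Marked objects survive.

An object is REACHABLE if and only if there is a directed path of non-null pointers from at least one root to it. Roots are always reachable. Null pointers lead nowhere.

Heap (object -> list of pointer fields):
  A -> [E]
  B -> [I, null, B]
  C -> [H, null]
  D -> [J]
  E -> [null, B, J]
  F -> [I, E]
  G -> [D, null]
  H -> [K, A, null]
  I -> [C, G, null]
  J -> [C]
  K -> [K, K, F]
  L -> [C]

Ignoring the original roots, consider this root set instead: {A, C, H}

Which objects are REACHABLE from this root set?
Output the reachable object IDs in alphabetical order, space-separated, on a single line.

Answer: A B C D E F G H I J K

Derivation:
Roots: A C H
Mark A: refs=E, marked=A
Mark C: refs=H null, marked=A C
Mark H: refs=K A null, marked=A C H
Mark E: refs=null B J, marked=A C E H
Mark K: refs=K K F, marked=A C E H K
Mark B: refs=I null B, marked=A B C E H K
Mark J: refs=C, marked=A B C E H J K
Mark F: refs=I E, marked=A B C E F H J K
Mark I: refs=C G null, marked=A B C E F H I J K
Mark G: refs=D null, marked=A B C E F G H I J K
Mark D: refs=J, marked=A B C D E F G H I J K
Unmarked (collected): L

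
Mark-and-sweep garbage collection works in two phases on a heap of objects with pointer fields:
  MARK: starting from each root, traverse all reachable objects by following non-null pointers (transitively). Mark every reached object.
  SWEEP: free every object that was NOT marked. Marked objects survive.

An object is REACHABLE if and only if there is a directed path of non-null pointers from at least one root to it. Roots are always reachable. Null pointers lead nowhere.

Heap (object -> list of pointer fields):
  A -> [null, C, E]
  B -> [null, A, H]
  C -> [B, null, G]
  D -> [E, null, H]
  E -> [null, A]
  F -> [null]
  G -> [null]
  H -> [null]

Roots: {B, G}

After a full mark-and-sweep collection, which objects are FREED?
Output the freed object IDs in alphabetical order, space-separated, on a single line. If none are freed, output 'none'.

Roots: B G
Mark B: refs=null A H, marked=B
Mark G: refs=null, marked=B G
Mark A: refs=null C E, marked=A B G
Mark H: refs=null, marked=A B G H
Mark C: refs=B null G, marked=A B C G H
Mark E: refs=null A, marked=A B C E G H
Unmarked (collected): D F

Answer: D F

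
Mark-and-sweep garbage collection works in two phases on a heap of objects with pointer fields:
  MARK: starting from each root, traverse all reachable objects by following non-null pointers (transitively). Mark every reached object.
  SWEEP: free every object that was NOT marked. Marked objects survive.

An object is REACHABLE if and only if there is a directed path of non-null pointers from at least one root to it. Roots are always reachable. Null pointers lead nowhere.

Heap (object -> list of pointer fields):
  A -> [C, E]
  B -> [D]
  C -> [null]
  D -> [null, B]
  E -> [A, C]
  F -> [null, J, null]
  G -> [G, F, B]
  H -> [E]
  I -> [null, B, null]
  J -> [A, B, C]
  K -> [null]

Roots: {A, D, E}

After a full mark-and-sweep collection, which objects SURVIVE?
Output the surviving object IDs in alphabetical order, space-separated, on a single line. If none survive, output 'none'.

Roots: A D E
Mark A: refs=C E, marked=A
Mark D: refs=null B, marked=A D
Mark E: refs=A C, marked=A D E
Mark C: refs=null, marked=A C D E
Mark B: refs=D, marked=A B C D E
Unmarked (collected): F G H I J K

Answer: A B C D E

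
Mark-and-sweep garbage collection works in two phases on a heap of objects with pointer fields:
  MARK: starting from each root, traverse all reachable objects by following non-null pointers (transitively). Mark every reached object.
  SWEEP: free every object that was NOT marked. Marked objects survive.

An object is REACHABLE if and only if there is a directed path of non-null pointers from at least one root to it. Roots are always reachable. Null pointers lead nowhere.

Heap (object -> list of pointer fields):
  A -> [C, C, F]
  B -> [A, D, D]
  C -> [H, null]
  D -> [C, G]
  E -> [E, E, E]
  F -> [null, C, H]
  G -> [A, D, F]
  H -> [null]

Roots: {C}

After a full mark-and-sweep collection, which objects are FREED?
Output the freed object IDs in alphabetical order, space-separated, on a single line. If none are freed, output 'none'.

Roots: C
Mark C: refs=H null, marked=C
Mark H: refs=null, marked=C H
Unmarked (collected): A B D E F G

Answer: A B D E F G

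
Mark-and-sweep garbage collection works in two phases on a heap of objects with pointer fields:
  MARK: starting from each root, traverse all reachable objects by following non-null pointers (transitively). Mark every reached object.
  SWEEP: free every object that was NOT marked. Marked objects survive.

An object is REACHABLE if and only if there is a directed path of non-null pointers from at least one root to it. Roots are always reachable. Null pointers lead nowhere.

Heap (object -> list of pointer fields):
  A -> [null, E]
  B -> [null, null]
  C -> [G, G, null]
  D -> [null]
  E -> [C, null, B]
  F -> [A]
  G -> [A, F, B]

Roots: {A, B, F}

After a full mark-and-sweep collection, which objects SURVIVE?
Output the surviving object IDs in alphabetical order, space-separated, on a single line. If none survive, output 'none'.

Answer: A B C E F G

Derivation:
Roots: A B F
Mark A: refs=null E, marked=A
Mark B: refs=null null, marked=A B
Mark F: refs=A, marked=A B F
Mark E: refs=C null B, marked=A B E F
Mark C: refs=G G null, marked=A B C E F
Mark G: refs=A F B, marked=A B C E F G
Unmarked (collected): D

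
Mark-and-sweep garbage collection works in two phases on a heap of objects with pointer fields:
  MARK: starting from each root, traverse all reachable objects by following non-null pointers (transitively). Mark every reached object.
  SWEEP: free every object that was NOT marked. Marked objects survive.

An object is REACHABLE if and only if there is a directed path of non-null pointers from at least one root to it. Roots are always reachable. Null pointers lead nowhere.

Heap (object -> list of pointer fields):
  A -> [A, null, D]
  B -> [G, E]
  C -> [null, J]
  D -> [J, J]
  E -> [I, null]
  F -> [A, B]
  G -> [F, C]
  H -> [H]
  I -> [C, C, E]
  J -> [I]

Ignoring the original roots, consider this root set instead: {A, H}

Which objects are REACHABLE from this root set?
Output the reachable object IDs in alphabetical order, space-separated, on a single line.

Answer: A C D E H I J

Derivation:
Roots: A H
Mark A: refs=A null D, marked=A
Mark H: refs=H, marked=A H
Mark D: refs=J J, marked=A D H
Mark J: refs=I, marked=A D H J
Mark I: refs=C C E, marked=A D H I J
Mark C: refs=null J, marked=A C D H I J
Mark E: refs=I null, marked=A C D E H I J
Unmarked (collected): B F G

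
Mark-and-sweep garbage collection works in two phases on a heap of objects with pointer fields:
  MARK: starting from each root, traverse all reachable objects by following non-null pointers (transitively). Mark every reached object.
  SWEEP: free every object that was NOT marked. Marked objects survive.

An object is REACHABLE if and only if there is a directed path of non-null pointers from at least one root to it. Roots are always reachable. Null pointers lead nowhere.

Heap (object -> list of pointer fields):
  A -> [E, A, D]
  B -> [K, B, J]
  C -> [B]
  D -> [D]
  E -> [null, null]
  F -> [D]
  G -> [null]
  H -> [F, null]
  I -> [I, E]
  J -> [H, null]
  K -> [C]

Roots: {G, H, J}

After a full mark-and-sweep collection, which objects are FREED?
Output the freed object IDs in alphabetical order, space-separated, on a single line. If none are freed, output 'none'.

Answer: A B C E I K

Derivation:
Roots: G H J
Mark G: refs=null, marked=G
Mark H: refs=F null, marked=G H
Mark J: refs=H null, marked=G H J
Mark F: refs=D, marked=F G H J
Mark D: refs=D, marked=D F G H J
Unmarked (collected): A B C E I K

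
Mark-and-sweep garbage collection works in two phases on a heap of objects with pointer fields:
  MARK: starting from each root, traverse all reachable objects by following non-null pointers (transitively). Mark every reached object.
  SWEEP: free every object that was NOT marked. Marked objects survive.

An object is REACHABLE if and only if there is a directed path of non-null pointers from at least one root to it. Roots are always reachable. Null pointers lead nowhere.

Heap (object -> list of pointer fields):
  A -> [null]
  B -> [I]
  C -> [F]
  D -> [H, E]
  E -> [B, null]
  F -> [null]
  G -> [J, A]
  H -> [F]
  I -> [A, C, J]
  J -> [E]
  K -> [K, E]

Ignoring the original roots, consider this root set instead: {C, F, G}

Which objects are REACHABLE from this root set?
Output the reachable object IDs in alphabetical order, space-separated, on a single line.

Roots: C F G
Mark C: refs=F, marked=C
Mark F: refs=null, marked=C F
Mark G: refs=J A, marked=C F G
Mark J: refs=E, marked=C F G J
Mark A: refs=null, marked=A C F G J
Mark E: refs=B null, marked=A C E F G J
Mark B: refs=I, marked=A B C E F G J
Mark I: refs=A C J, marked=A B C E F G I J
Unmarked (collected): D H K

Answer: A B C E F G I J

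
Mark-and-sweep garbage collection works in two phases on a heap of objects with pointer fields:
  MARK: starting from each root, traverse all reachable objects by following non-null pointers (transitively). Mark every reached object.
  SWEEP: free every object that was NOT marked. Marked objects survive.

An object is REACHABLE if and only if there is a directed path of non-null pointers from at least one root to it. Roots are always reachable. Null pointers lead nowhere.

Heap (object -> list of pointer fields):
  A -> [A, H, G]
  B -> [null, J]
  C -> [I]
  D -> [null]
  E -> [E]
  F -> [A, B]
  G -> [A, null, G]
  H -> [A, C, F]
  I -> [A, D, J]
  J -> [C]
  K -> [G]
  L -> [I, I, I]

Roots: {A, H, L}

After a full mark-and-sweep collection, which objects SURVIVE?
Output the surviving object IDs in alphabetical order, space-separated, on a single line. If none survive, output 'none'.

Roots: A H L
Mark A: refs=A H G, marked=A
Mark H: refs=A C F, marked=A H
Mark L: refs=I I I, marked=A H L
Mark G: refs=A null G, marked=A G H L
Mark C: refs=I, marked=A C G H L
Mark F: refs=A B, marked=A C F G H L
Mark I: refs=A D J, marked=A C F G H I L
Mark B: refs=null J, marked=A B C F G H I L
Mark D: refs=null, marked=A B C D F G H I L
Mark J: refs=C, marked=A B C D F G H I J L
Unmarked (collected): E K

Answer: A B C D F G H I J L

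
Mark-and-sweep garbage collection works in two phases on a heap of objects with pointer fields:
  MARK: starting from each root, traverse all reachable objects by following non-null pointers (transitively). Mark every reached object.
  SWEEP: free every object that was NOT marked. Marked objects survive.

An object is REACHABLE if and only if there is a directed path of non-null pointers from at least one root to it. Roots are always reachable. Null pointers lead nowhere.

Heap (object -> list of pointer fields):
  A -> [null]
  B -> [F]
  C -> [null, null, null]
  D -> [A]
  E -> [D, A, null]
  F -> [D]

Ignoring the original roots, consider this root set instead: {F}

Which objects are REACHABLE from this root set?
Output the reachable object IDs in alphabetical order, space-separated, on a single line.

Roots: F
Mark F: refs=D, marked=F
Mark D: refs=A, marked=D F
Mark A: refs=null, marked=A D F
Unmarked (collected): B C E

Answer: A D F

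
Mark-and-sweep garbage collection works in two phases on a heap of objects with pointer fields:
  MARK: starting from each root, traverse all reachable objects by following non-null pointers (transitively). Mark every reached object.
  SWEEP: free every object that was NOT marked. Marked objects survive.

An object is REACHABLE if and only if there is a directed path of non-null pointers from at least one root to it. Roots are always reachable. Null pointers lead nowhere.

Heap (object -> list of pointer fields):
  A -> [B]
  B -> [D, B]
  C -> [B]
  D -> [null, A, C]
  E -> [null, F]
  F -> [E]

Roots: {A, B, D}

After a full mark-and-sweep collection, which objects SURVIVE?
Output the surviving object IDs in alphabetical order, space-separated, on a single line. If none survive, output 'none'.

Answer: A B C D

Derivation:
Roots: A B D
Mark A: refs=B, marked=A
Mark B: refs=D B, marked=A B
Mark D: refs=null A C, marked=A B D
Mark C: refs=B, marked=A B C D
Unmarked (collected): E F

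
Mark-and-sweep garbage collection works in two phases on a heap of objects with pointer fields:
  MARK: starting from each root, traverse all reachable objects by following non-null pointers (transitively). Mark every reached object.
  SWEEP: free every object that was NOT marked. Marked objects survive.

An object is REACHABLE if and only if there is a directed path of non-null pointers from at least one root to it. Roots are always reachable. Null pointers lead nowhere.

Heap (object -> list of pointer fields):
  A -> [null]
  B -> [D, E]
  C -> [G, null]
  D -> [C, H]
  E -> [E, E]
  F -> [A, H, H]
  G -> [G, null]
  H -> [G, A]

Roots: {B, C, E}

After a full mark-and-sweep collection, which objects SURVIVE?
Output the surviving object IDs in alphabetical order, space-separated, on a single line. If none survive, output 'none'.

Answer: A B C D E G H

Derivation:
Roots: B C E
Mark B: refs=D E, marked=B
Mark C: refs=G null, marked=B C
Mark E: refs=E E, marked=B C E
Mark D: refs=C H, marked=B C D E
Mark G: refs=G null, marked=B C D E G
Mark H: refs=G A, marked=B C D E G H
Mark A: refs=null, marked=A B C D E G H
Unmarked (collected): F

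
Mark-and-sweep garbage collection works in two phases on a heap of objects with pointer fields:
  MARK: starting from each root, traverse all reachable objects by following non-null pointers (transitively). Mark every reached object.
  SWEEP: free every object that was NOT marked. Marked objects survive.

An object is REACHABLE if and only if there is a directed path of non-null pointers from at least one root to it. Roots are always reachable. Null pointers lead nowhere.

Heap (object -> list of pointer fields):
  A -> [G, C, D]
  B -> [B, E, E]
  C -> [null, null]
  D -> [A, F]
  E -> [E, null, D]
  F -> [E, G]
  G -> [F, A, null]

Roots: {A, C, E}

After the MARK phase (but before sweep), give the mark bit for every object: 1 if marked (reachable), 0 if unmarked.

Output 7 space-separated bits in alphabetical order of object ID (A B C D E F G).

Answer: 1 0 1 1 1 1 1

Derivation:
Roots: A C E
Mark A: refs=G C D, marked=A
Mark C: refs=null null, marked=A C
Mark E: refs=E null D, marked=A C E
Mark G: refs=F A null, marked=A C E G
Mark D: refs=A F, marked=A C D E G
Mark F: refs=E G, marked=A C D E F G
Unmarked (collected): B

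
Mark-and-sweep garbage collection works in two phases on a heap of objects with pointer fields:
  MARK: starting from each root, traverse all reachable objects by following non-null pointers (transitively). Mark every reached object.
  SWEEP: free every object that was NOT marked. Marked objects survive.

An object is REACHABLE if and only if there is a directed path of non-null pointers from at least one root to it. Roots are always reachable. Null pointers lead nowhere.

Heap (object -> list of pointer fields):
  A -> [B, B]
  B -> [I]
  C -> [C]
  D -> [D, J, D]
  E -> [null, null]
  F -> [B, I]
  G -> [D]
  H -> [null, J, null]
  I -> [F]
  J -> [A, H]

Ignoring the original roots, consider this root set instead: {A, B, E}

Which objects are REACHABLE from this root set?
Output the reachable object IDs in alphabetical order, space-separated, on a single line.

Answer: A B E F I

Derivation:
Roots: A B E
Mark A: refs=B B, marked=A
Mark B: refs=I, marked=A B
Mark E: refs=null null, marked=A B E
Mark I: refs=F, marked=A B E I
Mark F: refs=B I, marked=A B E F I
Unmarked (collected): C D G H J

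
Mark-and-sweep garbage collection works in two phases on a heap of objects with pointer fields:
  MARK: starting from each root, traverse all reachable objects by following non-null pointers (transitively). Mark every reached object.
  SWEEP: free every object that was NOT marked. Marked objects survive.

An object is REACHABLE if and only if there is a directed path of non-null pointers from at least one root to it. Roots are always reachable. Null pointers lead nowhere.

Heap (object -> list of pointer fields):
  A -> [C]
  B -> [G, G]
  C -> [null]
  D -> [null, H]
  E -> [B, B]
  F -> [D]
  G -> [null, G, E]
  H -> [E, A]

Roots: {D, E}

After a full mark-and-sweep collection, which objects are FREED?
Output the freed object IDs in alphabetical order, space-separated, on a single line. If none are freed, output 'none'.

Answer: F

Derivation:
Roots: D E
Mark D: refs=null H, marked=D
Mark E: refs=B B, marked=D E
Mark H: refs=E A, marked=D E H
Mark B: refs=G G, marked=B D E H
Mark A: refs=C, marked=A B D E H
Mark G: refs=null G E, marked=A B D E G H
Mark C: refs=null, marked=A B C D E G H
Unmarked (collected): F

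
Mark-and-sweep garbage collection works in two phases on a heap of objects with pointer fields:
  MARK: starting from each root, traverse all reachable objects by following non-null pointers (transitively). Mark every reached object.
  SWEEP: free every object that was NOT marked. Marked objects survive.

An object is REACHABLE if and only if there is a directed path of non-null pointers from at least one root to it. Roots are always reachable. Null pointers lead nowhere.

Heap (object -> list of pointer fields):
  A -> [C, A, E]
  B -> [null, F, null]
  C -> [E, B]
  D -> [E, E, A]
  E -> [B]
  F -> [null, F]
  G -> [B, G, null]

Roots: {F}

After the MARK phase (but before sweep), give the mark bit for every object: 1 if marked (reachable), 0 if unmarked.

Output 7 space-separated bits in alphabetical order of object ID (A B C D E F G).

Roots: F
Mark F: refs=null F, marked=F
Unmarked (collected): A B C D E G

Answer: 0 0 0 0 0 1 0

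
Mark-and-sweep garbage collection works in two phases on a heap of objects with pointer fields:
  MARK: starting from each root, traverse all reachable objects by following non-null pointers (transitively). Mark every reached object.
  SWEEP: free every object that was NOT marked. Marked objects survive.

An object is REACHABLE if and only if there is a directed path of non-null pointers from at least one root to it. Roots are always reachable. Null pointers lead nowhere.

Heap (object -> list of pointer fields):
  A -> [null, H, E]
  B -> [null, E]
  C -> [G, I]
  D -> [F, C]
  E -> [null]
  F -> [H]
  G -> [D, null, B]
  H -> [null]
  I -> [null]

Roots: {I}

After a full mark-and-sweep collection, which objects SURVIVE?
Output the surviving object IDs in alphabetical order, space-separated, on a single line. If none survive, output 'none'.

Answer: I

Derivation:
Roots: I
Mark I: refs=null, marked=I
Unmarked (collected): A B C D E F G H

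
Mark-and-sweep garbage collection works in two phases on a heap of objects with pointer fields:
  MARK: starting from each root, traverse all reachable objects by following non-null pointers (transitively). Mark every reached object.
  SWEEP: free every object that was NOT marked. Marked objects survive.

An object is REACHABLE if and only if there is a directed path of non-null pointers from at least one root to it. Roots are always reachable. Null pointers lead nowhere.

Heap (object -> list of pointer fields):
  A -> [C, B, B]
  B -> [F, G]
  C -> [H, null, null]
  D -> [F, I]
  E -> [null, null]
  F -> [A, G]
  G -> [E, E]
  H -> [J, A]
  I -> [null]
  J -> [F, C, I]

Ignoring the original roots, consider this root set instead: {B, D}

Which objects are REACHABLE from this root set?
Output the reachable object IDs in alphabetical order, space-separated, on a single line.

Answer: A B C D E F G H I J

Derivation:
Roots: B D
Mark B: refs=F G, marked=B
Mark D: refs=F I, marked=B D
Mark F: refs=A G, marked=B D F
Mark G: refs=E E, marked=B D F G
Mark I: refs=null, marked=B D F G I
Mark A: refs=C B B, marked=A B D F G I
Mark E: refs=null null, marked=A B D E F G I
Mark C: refs=H null null, marked=A B C D E F G I
Mark H: refs=J A, marked=A B C D E F G H I
Mark J: refs=F C I, marked=A B C D E F G H I J
Unmarked (collected): (none)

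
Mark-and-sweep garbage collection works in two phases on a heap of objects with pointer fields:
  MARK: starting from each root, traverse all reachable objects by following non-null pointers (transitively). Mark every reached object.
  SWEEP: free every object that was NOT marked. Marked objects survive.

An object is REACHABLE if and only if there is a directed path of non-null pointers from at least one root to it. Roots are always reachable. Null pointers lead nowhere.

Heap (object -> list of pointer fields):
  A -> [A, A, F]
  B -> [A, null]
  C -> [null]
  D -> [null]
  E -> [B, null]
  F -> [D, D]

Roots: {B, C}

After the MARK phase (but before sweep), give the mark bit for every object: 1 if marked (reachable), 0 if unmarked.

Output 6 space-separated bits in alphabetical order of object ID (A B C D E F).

Roots: B C
Mark B: refs=A null, marked=B
Mark C: refs=null, marked=B C
Mark A: refs=A A F, marked=A B C
Mark F: refs=D D, marked=A B C F
Mark D: refs=null, marked=A B C D F
Unmarked (collected): E

Answer: 1 1 1 1 0 1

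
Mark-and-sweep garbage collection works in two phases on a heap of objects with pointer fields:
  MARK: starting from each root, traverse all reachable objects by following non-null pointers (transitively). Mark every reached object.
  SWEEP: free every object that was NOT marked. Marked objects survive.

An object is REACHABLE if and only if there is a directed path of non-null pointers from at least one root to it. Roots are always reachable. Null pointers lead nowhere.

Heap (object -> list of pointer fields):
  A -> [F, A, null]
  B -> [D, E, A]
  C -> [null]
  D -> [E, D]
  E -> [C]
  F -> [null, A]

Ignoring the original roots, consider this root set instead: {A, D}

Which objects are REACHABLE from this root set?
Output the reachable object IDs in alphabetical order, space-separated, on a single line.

Answer: A C D E F

Derivation:
Roots: A D
Mark A: refs=F A null, marked=A
Mark D: refs=E D, marked=A D
Mark F: refs=null A, marked=A D F
Mark E: refs=C, marked=A D E F
Mark C: refs=null, marked=A C D E F
Unmarked (collected): B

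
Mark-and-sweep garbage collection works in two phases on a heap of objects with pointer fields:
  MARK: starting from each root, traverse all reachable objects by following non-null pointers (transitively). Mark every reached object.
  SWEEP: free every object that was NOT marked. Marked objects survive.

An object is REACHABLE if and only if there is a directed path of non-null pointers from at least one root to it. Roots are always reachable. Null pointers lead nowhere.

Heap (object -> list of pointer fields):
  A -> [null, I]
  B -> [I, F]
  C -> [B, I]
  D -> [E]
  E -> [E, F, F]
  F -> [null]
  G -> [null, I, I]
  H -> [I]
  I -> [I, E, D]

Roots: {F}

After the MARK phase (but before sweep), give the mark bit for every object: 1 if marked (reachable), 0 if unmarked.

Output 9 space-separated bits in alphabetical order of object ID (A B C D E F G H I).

Answer: 0 0 0 0 0 1 0 0 0

Derivation:
Roots: F
Mark F: refs=null, marked=F
Unmarked (collected): A B C D E G H I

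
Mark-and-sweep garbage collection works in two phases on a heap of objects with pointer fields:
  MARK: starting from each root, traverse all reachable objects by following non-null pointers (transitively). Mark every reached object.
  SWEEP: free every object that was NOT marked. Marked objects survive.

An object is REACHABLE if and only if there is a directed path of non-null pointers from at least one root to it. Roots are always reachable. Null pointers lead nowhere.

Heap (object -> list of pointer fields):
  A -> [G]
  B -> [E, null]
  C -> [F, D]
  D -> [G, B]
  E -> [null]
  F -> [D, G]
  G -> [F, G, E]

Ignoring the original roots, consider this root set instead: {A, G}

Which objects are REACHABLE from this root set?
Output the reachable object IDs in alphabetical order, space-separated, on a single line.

Roots: A G
Mark A: refs=G, marked=A
Mark G: refs=F G E, marked=A G
Mark F: refs=D G, marked=A F G
Mark E: refs=null, marked=A E F G
Mark D: refs=G B, marked=A D E F G
Mark B: refs=E null, marked=A B D E F G
Unmarked (collected): C

Answer: A B D E F G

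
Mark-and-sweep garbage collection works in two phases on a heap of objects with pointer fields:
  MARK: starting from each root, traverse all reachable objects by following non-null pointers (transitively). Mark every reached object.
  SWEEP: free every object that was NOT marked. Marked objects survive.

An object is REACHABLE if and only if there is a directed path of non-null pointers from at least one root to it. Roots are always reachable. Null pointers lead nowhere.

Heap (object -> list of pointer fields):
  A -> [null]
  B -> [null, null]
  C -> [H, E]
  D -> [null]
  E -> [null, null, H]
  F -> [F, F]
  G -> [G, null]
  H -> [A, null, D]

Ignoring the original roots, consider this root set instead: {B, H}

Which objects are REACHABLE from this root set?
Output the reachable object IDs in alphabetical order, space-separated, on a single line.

Roots: B H
Mark B: refs=null null, marked=B
Mark H: refs=A null D, marked=B H
Mark A: refs=null, marked=A B H
Mark D: refs=null, marked=A B D H
Unmarked (collected): C E F G

Answer: A B D H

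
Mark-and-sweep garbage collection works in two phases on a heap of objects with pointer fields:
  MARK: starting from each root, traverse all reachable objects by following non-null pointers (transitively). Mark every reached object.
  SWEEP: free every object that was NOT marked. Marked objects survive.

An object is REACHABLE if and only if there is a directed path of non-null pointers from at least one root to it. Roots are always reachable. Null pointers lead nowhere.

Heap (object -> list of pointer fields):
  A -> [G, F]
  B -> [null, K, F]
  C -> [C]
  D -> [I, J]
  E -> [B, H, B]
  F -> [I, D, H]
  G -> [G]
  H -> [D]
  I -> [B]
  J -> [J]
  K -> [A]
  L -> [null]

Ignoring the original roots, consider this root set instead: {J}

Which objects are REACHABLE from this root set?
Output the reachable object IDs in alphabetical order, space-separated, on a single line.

Roots: J
Mark J: refs=J, marked=J
Unmarked (collected): A B C D E F G H I K L

Answer: J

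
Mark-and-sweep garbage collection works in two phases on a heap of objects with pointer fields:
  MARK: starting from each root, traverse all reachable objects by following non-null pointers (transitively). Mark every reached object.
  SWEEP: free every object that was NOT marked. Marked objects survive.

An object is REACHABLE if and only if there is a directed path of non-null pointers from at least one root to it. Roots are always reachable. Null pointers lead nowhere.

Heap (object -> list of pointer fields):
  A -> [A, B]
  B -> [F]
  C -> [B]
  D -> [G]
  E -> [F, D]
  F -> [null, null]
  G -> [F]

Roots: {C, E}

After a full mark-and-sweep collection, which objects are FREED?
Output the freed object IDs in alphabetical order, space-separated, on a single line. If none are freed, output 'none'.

Roots: C E
Mark C: refs=B, marked=C
Mark E: refs=F D, marked=C E
Mark B: refs=F, marked=B C E
Mark F: refs=null null, marked=B C E F
Mark D: refs=G, marked=B C D E F
Mark G: refs=F, marked=B C D E F G
Unmarked (collected): A

Answer: A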